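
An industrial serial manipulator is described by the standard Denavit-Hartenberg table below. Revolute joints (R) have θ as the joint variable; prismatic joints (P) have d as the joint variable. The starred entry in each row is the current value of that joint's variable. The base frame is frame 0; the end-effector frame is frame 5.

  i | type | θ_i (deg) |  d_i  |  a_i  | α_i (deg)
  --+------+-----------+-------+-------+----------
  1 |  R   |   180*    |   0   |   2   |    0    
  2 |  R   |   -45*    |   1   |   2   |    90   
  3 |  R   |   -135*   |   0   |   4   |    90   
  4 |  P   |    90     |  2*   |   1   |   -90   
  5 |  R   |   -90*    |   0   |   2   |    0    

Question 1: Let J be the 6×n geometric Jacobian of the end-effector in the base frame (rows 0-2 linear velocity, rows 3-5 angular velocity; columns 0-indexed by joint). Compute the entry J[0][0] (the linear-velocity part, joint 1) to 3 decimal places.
1.879

axis z_0 = ẑ; lever o_n−o_0 = (1.2929,-1.8787,1.0000)
cross product → J_v[:, 0] = (1.8787,1.2929,-0.0000)
J_ω[:, 0] = z_0
entry J[0][0] = 1.8787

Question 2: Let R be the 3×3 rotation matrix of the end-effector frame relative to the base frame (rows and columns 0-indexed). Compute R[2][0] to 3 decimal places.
0.707

End-effector x-axis (col 0 of R) = (0.5000,-0.5000,0.7071)
R[2][0] = 0.7071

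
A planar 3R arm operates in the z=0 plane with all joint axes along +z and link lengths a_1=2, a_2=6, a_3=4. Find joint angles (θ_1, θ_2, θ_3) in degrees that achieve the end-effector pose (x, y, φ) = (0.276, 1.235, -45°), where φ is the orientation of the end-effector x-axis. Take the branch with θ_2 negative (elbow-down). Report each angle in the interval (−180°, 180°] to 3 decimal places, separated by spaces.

wrist centre = target − a_3·(cos φ, sin φ) = (-2.5524, 4.0634)
cos θ_2 = (23.0263−2²−6²)/(2·2·6) = -0.7072; θ_2 = -135.0105° (elbow-down)
β = atan2(4.0634,-2.5524) = 122.1348°; ψ = atan2(-4.2419,-2.2434) = -117.8733°
θ_1 = β − ψ = 240.0081°
θ_3 = φ − θ_1 − θ_2 = -149.9976° (wrapped to (-180°,180°])

-119.992 -135.011 -149.998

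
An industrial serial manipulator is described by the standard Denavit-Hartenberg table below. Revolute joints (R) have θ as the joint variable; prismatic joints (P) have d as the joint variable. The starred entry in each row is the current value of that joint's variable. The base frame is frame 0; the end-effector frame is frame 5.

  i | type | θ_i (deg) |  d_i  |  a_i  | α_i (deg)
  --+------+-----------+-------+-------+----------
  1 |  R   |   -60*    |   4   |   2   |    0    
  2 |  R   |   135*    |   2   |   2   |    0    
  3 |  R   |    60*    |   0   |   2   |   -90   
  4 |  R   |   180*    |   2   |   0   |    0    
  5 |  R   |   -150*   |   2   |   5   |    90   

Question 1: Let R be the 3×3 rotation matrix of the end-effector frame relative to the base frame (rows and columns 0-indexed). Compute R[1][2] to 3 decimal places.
End-effector z-axis (col 2 of R) = (-0.3536,0.3536,0.8660)
R[1][2] = 0.3536

0.354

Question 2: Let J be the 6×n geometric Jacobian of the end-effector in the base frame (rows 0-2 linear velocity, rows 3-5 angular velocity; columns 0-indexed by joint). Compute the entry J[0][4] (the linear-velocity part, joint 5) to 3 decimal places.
1.768

axis z_4 = (-0.7071,-0.7071,0.0000); lever o_n−o_4 = (-4.4761,1.6476,-2.5000)
cross product → J_v[:, 4] = (1.7678,-1.7678,-4.3301)
J_ω[:, 4] = z_4
entry J[0][4] = 1.7678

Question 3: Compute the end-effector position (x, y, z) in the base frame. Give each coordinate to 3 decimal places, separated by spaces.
-5.787 1.847 3.500

after link 1: o_1 = (1.0000, -1.7321, 4.0000)
after link 2: o_2 = (1.5176, 0.1998, 6.0000)
after link 3: o_3 = (0.1034, 1.6140, 6.0000)
after link 4: o_4 = (-1.3108, 0.1998, 6.0000)
after link 5: o_5 = (-5.7869, 1.8474, 3.5000)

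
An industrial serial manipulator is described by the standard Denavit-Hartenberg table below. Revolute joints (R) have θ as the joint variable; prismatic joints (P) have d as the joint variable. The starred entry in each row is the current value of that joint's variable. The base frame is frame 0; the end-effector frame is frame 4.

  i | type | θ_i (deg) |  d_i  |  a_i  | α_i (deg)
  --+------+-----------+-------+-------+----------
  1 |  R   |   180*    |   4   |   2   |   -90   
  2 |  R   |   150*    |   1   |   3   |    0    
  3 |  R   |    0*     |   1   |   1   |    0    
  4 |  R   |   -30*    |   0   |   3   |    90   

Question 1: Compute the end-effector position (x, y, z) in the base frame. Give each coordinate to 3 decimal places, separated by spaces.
after link 1: o_1 = (-2.0000, 0.0000, 4.0000)
after link 2: o_2 = (0.5981, -1.0000, 2.5000)
after link 3: o_3 = (1.4641, -2.0000, 2.0000)
after link 4: o_4 = (2.9641, -2.0000, -0.5981)

2.964 -2.000 -0.598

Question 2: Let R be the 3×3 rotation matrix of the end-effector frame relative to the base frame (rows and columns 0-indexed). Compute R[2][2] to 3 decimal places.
End-effector z-axis (col 2 of R) = (-0.8660,0.0000,-0.5000)
R[2][2] = -0.5000

-0.500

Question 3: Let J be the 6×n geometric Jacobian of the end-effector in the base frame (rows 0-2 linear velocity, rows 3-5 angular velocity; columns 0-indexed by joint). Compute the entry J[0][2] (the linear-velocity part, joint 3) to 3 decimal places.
axis z_2 = (-0.0000,-1.0000,0.0000); lever o_n−o_2 = (2.3660,-1.0000,-3.0981)
cross product → J_v[:, 2] = (3.0981,-0.0000,2.3660)
J_ω[:, 2] = z_2
entry J[0][2] = 3.0981

3.098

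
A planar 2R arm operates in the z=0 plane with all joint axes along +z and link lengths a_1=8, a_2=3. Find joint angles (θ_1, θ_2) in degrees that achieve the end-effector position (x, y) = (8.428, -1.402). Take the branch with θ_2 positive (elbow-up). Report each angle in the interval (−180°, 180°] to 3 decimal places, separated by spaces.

cos θ_2 = (72.9968−8²−3²)/(2·8·3) = -0.0001; θ_2 = 90.0038° (elbow-up)
β = atan2(-1.4020,8.4280) = -9.4447°; ψ = atan2(3.0000,7.9998) = 20.5565°
θ_1 = β − ψ = -30.0012°

-30.001 90.004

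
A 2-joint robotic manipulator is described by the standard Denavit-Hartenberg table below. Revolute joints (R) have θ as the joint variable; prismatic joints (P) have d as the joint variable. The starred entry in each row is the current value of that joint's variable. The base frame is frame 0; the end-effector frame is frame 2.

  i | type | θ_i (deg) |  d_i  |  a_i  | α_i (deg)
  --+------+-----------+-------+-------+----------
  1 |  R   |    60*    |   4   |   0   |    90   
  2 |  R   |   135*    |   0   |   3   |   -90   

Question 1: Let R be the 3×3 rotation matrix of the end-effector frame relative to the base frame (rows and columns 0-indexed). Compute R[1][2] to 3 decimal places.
End-effector z-axis (col 2 of R) = (-0.3536,-0.6124,-0.7071)
R[1][2] = -0.6124

-0.612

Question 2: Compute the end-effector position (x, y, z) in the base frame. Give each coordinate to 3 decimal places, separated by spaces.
-1.061 -1.837 6.121

after link 1: o_1 = (0.0000, 0.0000, 4.0000)
after link 2: o_2 = (-1.0607, -1.8371, 6.1213)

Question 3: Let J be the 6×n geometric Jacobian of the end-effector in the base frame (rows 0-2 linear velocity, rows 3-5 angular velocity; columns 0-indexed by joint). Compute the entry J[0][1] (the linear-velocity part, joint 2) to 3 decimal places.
-1.061

axis z_1 = (0.8660,-0.5000,0.0000); lever o_n−o_1 = (-1.0607,-1.8371,2.1213)
cross product → J_v[:, 1] = (-1.0607,-1.8371,-2.1213)
J_ω[:, 1] = z_1
entry J[0][1] = -1.0607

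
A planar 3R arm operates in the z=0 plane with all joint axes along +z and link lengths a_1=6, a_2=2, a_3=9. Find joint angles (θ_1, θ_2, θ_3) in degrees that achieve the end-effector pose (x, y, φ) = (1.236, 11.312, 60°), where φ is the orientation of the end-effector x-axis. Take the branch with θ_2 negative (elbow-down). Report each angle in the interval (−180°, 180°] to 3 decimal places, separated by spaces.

wrist centre = target − a_3·(cos φ, sin φ) = (-3.2640, 3.5178)
cos θ_2 = (23.0284−6²−2²)/(2·6·2) = -0.7071; θ_2 = -135.0035° (elbow-down)
β = atan2(3.5178,-3.2640) = 132.8570°; ψ = atan2(-1.4141,4.5857) = -17.1386°
θ_1 = β − ψ = 149.9956°
θ_3 = φ − θ_1 − θ_2 = 45.0079° (wrapped to (-180°,180°])

149.996 -135.003 45.008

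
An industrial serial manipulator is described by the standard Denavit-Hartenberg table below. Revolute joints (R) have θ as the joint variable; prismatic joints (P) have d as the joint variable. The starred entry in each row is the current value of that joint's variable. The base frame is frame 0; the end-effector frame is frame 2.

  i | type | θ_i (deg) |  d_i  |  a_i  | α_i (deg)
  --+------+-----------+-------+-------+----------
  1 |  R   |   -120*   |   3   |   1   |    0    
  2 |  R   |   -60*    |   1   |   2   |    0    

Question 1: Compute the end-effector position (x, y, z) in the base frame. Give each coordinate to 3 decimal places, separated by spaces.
-2.500 -0.866 4.000

after link 1: o_1 = (-0.5000, -0.8660, 3.0000)
after link 2: o_2 = (-2.5000, -0.8660, 4.0000)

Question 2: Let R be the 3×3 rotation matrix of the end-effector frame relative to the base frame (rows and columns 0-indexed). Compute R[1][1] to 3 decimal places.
End-effector y-axis (col 1 of R) = (0.0000,-1.0000,0.0000)
R[1][1] = -1.0000

-1.000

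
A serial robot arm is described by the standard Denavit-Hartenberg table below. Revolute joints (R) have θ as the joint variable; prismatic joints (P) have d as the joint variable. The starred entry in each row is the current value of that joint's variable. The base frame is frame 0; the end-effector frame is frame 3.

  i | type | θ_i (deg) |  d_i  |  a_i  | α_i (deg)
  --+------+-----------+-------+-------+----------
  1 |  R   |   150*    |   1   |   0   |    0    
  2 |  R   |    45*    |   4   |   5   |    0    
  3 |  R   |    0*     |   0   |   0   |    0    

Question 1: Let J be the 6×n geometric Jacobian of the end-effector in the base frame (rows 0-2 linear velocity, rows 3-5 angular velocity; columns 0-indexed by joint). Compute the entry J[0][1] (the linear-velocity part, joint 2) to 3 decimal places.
1.294

axis z_1 = (0.0000,0.0000,1.0000); lever o_n−o_1 = (-4.8296,-1.2941,4.0000)
cross product → J_v[:, 1] = (1.2941,-4.8296,0.0000)
J_ω[:, 1] = z_1
entry J[0][1] = 1.2941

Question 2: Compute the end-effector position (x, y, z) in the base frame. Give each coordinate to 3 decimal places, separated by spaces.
-4.830 -1.294 5.000

after link 1: o_1 = (0.0000, 0.0000, 1.0000)
after link 2: o_2 = (-4.8296, -1.2941, 5.0000)
after link 3: o_3 = (-4.8296, -1.2941, 5.0000)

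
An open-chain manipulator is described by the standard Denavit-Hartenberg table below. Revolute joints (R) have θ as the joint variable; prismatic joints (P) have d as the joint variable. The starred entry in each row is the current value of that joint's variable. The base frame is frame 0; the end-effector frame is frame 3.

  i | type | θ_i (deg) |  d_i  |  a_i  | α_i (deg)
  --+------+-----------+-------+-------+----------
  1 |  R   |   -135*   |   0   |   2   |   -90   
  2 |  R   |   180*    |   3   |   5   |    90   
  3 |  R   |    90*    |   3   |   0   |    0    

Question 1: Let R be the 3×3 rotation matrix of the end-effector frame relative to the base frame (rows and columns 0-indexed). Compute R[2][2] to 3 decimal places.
End-effector z-axis (col 2 of R) = (0.0000,-0.0000,-1.0000)
R[2][2] = -1.0000

-1.000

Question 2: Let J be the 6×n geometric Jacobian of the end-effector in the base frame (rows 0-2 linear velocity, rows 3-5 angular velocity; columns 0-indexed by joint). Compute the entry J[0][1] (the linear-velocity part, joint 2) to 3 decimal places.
axis z_1 = (0.7071,-0.7071,0.0000); lever o_n−o_1 = (5.6569,1.4142,-3.0000)
cross product → J_v[:, 1] = (2.1213,2.1213,5.0000)
J_ω[:, 1] = z_1
entry J[0][1] = 2.1213

2.121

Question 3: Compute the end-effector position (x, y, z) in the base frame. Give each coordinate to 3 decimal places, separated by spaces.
4.243 -0.000 -3.000

after link 1: o_1 = (-1.4142, -1.4142, 0.0000)
after link 2: o_2 = (4.2426, 0.0000, -0.0000)
after link 3: o_3 = (4.2426, -0.0000, -3.0000)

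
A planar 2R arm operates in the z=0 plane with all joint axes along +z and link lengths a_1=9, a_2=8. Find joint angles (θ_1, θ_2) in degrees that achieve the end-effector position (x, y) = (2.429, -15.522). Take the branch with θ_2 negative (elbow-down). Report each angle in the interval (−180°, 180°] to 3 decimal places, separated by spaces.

cos θ_2 = (246.8325−9²−8²)/(2·9·8) = 0.7072; θ_2 = -44.9949° (elbow-down)
β = atan2(-15.5220,2.4290) = -81.1061°; ψ = atan2(-5.6563,14.6574) = -21.1018°
θ_1 = β − ψ = -60.0042°

-60.004 -44.995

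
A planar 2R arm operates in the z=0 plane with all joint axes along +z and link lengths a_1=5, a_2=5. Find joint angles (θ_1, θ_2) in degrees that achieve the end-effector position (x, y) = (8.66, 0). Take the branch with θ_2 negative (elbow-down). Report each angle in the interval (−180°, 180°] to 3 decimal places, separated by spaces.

30.003 -60.006

cos θ_2 = (74.9956−5²−5²)/(2·5·5) = 0.4999; θ_2 = -60.0058° (elbow-down)
β = atan2(0.0000,8.6600) = 0.0000°; ψ = atan2(-4.3304,7.4996) = -30.0029°
θ_1 = β − ψ = 30.0029°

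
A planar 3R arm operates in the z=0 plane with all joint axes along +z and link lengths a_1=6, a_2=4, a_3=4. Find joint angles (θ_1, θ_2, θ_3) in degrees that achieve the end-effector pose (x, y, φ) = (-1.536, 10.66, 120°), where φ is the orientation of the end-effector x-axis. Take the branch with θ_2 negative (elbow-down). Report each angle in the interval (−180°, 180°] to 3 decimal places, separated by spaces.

wrist centre = target − a_3·(cos φ, sin φ) = (0.4640, 7.1959)
cos θ_2 = (51.9962−6²−4²)/(2·6·4) = -0.0001; θ_2 = -90.0045° (elbow-down)
β = atan2(7.1959,0.4640) = 86.3106°; ψ = atan2(-4.0000,5.9997) = -33.6914°
θ_1 = β − ψ = 120.0021°
θ_3 = φ − θ_1 − θ_2 = 90.0024° (wrapped to (-180°,180°])

120.002 -90.004 90.002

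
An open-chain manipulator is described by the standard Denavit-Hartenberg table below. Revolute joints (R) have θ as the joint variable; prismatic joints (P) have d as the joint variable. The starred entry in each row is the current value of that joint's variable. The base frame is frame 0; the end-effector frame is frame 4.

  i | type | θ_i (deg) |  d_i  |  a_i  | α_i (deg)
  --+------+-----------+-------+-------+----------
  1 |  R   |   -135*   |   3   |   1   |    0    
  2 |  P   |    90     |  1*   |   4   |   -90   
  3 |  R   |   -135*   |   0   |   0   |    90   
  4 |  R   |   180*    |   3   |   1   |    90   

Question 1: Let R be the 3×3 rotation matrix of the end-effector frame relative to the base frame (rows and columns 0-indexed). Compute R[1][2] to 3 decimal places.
End-effector z-axis (col 2 of R) = (0.7071,0.7071,0.0000)
R[1][2] = 0.7071

0.707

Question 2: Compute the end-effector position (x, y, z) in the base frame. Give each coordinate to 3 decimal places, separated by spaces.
1.121 -2.536 1.172

after link 1: o_1 = (-0.7071, -0.7071, 3.0000)
after link 2: o_2 = (2.1213, -3.5355, 4.0000)
after link 3: o_3 = (2.1213, -3.5355, 4.0000)
after link 4: o_4 = (1.1213, -2.5355, 1.1716)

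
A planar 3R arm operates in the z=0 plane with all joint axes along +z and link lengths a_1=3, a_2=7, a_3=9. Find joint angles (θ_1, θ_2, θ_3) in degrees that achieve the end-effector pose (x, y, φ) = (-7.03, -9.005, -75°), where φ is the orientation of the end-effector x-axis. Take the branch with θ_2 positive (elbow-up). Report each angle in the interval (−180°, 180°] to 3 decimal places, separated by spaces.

149.995 45.007 89.999

wrist centre = target − a_3·(cos φ, sin φ) = (-9.3594, -0.3117)
cos θ_2 = (87.6950−3²−7²)/(2·3·7) = 0.7070; θ_2 = 45.0068° (elbow-up)
β = atan2(-0.3117,-9.3594) = -178.0928°; ψ = atan2(4.9503,7.9492) = 31.9125°
θ_1 = β − ψ = -210.0053°
θ_3 = φ − θ_1 − θ_2 = 89.9985° (wrapped to (-180°,180°])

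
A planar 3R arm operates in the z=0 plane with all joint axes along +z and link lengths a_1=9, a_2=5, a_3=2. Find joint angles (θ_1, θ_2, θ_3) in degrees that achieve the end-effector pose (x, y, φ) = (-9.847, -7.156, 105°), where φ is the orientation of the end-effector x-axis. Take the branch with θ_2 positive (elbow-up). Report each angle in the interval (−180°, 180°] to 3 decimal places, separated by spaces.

wrist centre = target − a_3·(cos φ, sin φ) = (-9.3294, -9.0879)
cos θ_2 = (169.6260−9²−5²)/(2·9·5) = 0.7070; θ_2 = 45.0122° (elbow-up)
β = atan2(-9.0879,-9.3294) = -135.7513°; ψ = atan2(3.5363,12.5348) = 15.7547°
θ_1 = β − ψ = -151.5060°
θ_3 = φ − θ_1 − θ_2 = -148.5062° (wrapped to (-180°,180°])

-151.506 45.012 -148.506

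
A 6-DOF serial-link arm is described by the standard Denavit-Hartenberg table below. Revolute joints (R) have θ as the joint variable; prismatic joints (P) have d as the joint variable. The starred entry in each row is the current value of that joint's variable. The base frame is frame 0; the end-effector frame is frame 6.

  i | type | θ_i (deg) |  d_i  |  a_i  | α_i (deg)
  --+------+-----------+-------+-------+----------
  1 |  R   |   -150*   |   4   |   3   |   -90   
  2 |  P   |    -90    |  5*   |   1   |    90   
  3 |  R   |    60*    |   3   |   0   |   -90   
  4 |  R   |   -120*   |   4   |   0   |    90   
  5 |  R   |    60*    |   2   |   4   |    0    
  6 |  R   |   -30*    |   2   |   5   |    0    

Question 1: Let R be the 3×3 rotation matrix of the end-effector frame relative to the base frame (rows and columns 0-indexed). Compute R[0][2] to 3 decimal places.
End-effector z-axis (col 2 of R) = (-0.8080,0.3995,-0.4330)
R[0][2] = -0.8080

-0.808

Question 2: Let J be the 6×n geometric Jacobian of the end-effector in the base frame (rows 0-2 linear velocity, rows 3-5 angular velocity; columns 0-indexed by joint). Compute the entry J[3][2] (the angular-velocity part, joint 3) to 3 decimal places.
axis z_2 = (0.8660,0.5000,0.0000); lever o_n−o_2 = (5.2341,3.8983,-11.9437)
cross product → J_v[:, 2] = (-5.9719,10.3436,0.7590)
J_ω[:, 2] = z_2
entry J[3][2] = 0.8660

0.866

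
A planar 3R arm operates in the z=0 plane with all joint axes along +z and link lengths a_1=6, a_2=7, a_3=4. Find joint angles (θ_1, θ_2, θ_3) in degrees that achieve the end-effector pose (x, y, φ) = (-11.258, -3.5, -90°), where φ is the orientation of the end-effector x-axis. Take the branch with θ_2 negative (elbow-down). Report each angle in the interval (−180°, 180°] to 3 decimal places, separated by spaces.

-149.997 -60.006 120.003

wrist centre = target − a_3·(cos φ, sin φ) = (-11.2580, 0.5000)
cos θ_2 = (126.9926−6²−7²)/(2·6·7) = 0.4999; θ_2 = -60.0059° (elbow-down)
β = atan2(0.5000,-11.2580) = 177.4570°; ψ = atan2(-6.0625,9.4994) = -32.5462°
θ_1 = β − ψ = 210.0032°
θ_3 = φ − θ_1 − θ_2 = 120.0027° (wrapped to (-180°,180°])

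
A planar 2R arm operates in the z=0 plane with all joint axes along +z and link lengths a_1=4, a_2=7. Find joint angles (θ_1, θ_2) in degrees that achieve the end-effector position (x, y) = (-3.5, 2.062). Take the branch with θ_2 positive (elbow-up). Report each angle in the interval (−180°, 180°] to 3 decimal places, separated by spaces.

cos θ_2 = (16.5018−4²−7²)/(2·4·7) = -0.8660; θ_2 = 150.0015° (elbow-up)
β = atan2(2.0620,-3.5000) = 149.4958°; ψ = atan2(3.4998,-2.0623) = 120.5086°
θ_1 = β − ψ = 28.9873°

28.987 150.002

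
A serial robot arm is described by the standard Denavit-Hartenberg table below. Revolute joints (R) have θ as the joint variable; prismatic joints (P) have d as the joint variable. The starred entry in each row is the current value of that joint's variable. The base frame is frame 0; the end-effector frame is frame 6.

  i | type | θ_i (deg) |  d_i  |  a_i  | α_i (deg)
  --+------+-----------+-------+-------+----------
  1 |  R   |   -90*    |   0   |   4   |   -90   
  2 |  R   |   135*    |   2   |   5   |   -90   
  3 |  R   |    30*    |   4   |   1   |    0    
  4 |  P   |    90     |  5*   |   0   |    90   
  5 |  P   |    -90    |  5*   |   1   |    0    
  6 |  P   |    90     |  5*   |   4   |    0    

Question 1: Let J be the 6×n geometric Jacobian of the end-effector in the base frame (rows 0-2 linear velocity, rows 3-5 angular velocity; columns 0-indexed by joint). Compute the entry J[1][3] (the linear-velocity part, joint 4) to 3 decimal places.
prismatic axis z_3 = (-0.0000,0.7071,0.7071)
J_v[:, 3] = z_3; J_ω[:, 3] = (0,0,0)
entry J[1][3] = 0.7071

0.707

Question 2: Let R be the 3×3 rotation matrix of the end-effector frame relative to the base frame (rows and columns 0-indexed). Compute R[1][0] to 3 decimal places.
-0.354

End-effector x-axis (col 0 of R) = (-0.8660,-0.3536,0.3536)
R[1][0] = -0.3536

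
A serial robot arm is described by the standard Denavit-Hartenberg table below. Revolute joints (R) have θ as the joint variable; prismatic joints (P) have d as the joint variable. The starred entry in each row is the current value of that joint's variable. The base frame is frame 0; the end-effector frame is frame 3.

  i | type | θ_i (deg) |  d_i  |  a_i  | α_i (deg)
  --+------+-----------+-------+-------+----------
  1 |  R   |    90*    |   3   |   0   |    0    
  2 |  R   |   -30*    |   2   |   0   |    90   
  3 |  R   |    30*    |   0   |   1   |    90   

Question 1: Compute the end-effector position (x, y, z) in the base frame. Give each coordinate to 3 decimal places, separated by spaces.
after link 1: o_1 = (0.0000, 0.0000, 3.0000)
after link 2: o_2 = (0.0000, 0.0000, 5.0000)
after link 3: o_3 = (0.4330, 0.7500, 5.5000)

0.433 0.750 5.500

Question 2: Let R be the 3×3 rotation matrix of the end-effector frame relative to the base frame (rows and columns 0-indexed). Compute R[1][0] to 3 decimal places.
0.750

End-effector x-axis (col 0 of R) = (0.4330,0.7500,0.5000)
R[1][0] = 0.7500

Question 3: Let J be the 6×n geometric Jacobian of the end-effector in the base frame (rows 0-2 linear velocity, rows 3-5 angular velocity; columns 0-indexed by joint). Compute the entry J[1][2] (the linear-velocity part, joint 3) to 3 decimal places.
axis z_2 = (0.8660,-0.5000,0.0000); lever o_n−o_2 = (0.4330,0.7500,0.5000)
cross product → J_v[:, 2] = (-0.2500,-0.4330,0.8660)
J_ω[:, 2] = z_2
entry J[1][2] = -0.4330

-0.433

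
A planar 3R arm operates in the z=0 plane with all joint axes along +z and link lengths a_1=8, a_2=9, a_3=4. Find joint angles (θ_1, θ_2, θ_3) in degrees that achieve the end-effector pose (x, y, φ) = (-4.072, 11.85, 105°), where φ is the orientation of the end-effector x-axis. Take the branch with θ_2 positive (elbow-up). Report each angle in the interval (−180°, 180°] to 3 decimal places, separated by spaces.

45.002 119.999 -60.001

wrist centre = target − a_3·(cos φ, sin φ) = (-3.0367, 7.9863)
cos θ_2 = (73.0026−8²−9²)/(2·8·9) = -0.5000; θ_2 = 119.9988° (elbow-up)
β = atan2(7.9863,-3.0367) = 110.8189°; ψ = atan2(7.7943,3.5002) = 65.8168°
θ_1 = β − ψ = 45.0021°
θ_3 = φ − θ_1 − θ_2 = -60.0009° (wrapped to (-180°,180°])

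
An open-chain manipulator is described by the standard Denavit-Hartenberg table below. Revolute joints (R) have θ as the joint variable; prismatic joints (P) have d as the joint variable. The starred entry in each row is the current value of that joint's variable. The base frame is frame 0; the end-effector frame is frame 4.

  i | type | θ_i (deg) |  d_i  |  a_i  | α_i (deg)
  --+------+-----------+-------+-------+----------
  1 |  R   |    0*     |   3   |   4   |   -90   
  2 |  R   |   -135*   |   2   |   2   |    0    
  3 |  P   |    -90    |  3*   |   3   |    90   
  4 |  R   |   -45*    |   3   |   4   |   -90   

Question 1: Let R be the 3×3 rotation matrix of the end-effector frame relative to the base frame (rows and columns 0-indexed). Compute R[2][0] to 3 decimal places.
-0.500

End-effector x-axis (col 0 of R) = (-0.5000,-0.7071,-0.5000)
R[2][0] = -0.5000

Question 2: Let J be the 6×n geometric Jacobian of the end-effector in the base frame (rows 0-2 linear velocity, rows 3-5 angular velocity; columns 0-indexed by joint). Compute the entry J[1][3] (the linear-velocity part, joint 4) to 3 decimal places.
axis z_3 = (0.7071,0.0000,-0.7071); lever o_n−o_3 = (0.1213,-2.8284,-4.1213)
cross product → J_v[:, 3] = (-2.0000,2.8284,-2.0000)
J_ω[:, 3] = z_3
entry J[1][3] = 2.8284

2.828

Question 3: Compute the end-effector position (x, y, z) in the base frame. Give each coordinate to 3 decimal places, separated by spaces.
0.586 2.172 -1.828

after link 1: o_1 = (4.0000, 0.0000, 3.0000)
after link 2: o_2 = (2.5858, 2.0000, 4.4142)
after link 3: o_3 = (0.4645, 5.0000, 2.2929)
after link 4: o_4 = (0.5858, 2.1716, -1.8284)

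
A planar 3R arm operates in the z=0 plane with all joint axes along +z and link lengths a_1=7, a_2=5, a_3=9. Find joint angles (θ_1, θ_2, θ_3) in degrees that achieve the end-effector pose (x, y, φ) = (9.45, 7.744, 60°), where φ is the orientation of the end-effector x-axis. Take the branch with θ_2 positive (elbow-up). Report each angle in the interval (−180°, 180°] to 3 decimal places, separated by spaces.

-46.163 134.997 -28.834

wrist centre = target − a_3·(cos φ, sin φ) = (4.9500, -0.0502)
cos θ_2 = (24.5050−7²−5²)/(2·7·5) = -0.7071; θ_2 = 134.9971° (elbow-up)
β = atan2(-0.0502,4.9500) = -0.5814°; ψ = atan2(3.5357,3.4646) = 45.5816°
θ_1 = β − ψ = -46.1630°
θ_3 = φ − θ_1 − θ_2 = -28.8341° (wrapped to (-180°,180°])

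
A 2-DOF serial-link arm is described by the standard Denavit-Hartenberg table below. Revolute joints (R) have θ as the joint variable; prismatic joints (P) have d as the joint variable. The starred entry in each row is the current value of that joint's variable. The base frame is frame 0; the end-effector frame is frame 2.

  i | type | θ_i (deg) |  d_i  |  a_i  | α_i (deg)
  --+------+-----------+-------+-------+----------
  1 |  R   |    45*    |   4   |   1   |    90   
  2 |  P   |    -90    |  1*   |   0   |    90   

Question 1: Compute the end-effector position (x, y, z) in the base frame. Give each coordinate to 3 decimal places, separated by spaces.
1.414 -0.000 4.000

after link 1: o_1 = (0.7071, 0.7071, 4.0000)
after link 2: o_2 = (1.4142, -0.0000, 4.0000)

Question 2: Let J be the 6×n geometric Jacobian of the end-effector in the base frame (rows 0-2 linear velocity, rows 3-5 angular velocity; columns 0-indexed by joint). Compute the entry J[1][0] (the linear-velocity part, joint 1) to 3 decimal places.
1.414

axis z_0 = ẑ; lever o_n−o_0 = (1.4142,-0.0000,4.0000)
cross product → J_v[:, 0] = (0.0000,1.4142,-0.0000)
J_ω[:, 0] = z_0
entry J[1][0] = 1.4142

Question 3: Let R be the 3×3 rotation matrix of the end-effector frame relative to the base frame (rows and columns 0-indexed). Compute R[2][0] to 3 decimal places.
-1.000

End-effector x-axis (col 0 of R) = (0.0000,-0.0000,-1.0000)
R[2][0] = -1.0000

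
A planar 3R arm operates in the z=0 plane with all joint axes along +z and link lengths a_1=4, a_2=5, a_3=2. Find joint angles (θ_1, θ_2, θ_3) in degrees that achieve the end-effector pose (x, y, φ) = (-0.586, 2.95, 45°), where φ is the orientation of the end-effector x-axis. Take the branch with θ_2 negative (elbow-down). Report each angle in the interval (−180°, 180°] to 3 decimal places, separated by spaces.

-119.997 -149.999 -45.005

wrist centre = target − a_3·(cos φ, sin φ) = (-2.0002, 1.5358)
cos θ_2 = (6.3595−4²−5²)/(2·4·5) = -0.8660; θ_2 = -149.9985° (elbow-down)
β = atan2(1.5358,-2.0002) = 142.4825°; ψ = atan2(-2.5001,-0.3301) = -97.5207°
θ_1 = β − ψ = 240.0032°
θ_3 = φ − θ_1 − θ_2 = -45.0047° (wrapped to (-180°,180°])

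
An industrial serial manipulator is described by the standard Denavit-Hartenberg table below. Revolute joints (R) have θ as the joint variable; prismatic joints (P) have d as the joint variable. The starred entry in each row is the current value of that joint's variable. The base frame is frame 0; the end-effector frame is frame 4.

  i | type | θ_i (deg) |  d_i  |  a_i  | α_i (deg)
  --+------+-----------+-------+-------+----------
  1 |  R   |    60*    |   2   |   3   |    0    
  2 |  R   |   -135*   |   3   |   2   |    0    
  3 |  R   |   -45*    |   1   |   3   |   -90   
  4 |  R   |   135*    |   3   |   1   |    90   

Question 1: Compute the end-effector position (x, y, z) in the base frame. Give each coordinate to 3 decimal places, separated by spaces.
3.469 -2.819 5.293

after link 1: o_1 = (1.5000, 2.5981, 2.0000)
after link 2: o_2 = (2.0176, 0.6662, 5.0000)
after link 3: o_3 = (0.5176, -1.9319, 6.0000)
after link 4: o_4 = (3.4693, -2.8195, 5.2929)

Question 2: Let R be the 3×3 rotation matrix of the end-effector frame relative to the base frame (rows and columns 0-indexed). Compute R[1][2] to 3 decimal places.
End-effector z-axis (col 2 of R) = (-0.3536,-0.6124,-0.7071)
R[1][2] = -0.6124

-0.612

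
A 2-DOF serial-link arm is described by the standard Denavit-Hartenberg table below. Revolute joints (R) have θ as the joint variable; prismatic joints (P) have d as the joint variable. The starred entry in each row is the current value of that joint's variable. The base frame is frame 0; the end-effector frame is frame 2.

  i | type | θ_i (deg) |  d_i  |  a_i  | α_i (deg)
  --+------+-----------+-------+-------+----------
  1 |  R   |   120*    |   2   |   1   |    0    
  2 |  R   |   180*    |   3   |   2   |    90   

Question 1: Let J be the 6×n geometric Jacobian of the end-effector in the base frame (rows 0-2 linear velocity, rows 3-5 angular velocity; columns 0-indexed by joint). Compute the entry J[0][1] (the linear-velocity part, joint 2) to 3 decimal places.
axis z_1 = (0.0000,0.0000,1.0000); lever o_n−o_1 = (1.0000,-1.7321,3.0000)
cross product → J_v[:, 1] = (1.7321,1.0000,-0.0000)
J_ω[:, 1] = z_1
entry J[0][1] = 1.7321

1.732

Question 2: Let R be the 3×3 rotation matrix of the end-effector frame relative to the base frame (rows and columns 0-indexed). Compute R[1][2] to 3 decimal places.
End-effector z-axis (col 2 of R) = (-0.8660,-0.5000,0.0000)
R[1][2] = -0.5000

-0.500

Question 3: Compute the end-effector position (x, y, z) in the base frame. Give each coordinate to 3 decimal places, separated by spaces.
after link 1: o_1 = (-0.5000, 0.8660, 2.0000)
after link 2: o_2 = (0.5000, -0.8660, 5.0000)

0.500 -0.866 5.000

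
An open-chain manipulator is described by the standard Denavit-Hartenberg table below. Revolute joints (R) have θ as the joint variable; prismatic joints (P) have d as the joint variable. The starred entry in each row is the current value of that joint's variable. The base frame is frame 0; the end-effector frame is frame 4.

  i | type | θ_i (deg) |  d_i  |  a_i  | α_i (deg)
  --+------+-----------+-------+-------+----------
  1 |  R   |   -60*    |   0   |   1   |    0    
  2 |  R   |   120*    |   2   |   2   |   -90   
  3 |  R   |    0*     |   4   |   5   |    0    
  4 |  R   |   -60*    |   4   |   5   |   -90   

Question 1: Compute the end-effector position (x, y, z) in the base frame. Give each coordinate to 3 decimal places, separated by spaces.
-1.678 11.361 6.330

after link 1: o_1 = (0.5000, -0.8660, 0.0000)
after link 2: o_2 = (1.5000, 0.8660, 2.0000)
after link 3: o_3 = (0.5359, 7.1962, 2.0000)
after link 4: o_4 = (-1.6782, 11.3612, 6.3301)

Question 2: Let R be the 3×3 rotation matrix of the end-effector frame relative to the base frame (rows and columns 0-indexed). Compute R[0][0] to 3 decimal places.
0.250

End-effector x-axis (col 0 of R) = (0.2500,0.4330,0.8660)
R[0][0] = 0.2500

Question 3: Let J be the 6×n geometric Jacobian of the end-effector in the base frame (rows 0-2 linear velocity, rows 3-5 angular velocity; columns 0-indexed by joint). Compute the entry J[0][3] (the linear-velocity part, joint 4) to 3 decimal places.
axis z_3 = (-0.8660,0.5000,0.0000); lever o_n−o_3 = (-2.2141,4.1651,4.3301)
cross product → J_v[:, 3] = (2.1651,3.7500,-2.5000)
J_ω[:, 3] = z_3
entry J[0][3] = 2.1651

2.165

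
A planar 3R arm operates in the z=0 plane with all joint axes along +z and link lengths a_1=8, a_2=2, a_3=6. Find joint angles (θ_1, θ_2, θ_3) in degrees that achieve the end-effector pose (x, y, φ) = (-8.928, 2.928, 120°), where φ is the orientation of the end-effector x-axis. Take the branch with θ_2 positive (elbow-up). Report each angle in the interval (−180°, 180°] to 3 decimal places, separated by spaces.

wrist centre = target − a_3·(cos φ, sin φ) = (-5.9280, -2.2682)
cos θ_2 = (40.2857−8²−2²)/(2·8·2) = -0.8661; θ_2 = 150.0053° (elbow-up)
β = atan2(-2.2682,-5.9280) = -159.0623°; ψ = atan2(0.9998,6.2679) = 9.0634°
θ_1 = β − ψ = -168.1257°
θ_3 = φ − θ_1 − θ_2 = 138.1204° (wrapped to (-180°,180°])

-168.126 150.005 138.120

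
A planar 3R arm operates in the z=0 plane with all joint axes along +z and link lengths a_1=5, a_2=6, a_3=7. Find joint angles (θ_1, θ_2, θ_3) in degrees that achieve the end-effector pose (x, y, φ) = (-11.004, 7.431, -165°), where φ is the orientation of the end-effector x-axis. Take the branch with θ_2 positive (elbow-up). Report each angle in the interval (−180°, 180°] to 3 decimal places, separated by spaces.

90.000 44.999 60.001

wrist centre = target − a_3·(cos φ, sin φ) = (-4.2425, 9.2427)
cos θ_2 = (103.4271−5²−6²)/(2·5·6) = 0.7071; θ_2 = 44.9991° (elbow-up)
β = atan2(9.2427,-4.2425) = 114.6557°; ψ = atan2(4.2426,9.2427) = 24.6560°
θ_1 = β − ψ = 89.9997°
θ_3 = φ − θ_1 − θ_2 = 60.0013° (wrapped to (-180°,180°])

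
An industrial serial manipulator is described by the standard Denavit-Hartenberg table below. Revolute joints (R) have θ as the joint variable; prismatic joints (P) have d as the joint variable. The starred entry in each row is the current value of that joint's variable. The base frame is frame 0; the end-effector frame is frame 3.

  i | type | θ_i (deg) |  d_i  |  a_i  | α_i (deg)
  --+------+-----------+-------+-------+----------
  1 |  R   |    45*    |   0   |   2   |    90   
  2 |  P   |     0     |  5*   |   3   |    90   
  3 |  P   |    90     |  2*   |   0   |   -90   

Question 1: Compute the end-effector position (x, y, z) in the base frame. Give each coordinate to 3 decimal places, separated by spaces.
7.071 -0.000 -2.000

after link 1: o_1 = (1.4142, 1.4142, 0.0000)
after link 2: o_2 = (7.0711, -0.0000, 0.0000)
after link 3: o_3 = (7.0711, -0.0000, -2.0000)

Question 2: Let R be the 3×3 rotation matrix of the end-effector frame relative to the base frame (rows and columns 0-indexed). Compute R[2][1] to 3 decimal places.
End-effector y-axis (col 1 of R) = (-0.0000,0.0000,1.0000)
R[2][1] = 1.0000

1.000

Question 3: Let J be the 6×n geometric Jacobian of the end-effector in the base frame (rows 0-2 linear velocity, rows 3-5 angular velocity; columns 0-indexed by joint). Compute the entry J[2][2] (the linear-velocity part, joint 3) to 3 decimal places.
-1.000

prismatic axis z_2 = (0.0000,-0.0000,-1.0000)
J_v[:, 2] = z_2; J_ω[:, 2] = (0,0,0)
entry J[2][2] = -1.0000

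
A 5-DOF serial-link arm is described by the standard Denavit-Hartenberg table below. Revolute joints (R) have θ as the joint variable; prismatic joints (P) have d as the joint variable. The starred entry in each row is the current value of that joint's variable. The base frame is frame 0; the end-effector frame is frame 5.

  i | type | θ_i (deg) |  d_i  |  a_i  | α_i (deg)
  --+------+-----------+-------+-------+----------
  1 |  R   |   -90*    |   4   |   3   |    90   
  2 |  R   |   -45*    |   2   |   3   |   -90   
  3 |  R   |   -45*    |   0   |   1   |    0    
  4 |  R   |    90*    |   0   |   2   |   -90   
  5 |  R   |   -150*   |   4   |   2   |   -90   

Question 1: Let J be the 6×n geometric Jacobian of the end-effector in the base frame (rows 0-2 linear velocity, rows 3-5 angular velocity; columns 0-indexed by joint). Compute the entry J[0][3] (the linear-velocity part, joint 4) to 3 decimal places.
-2.639

axis z_3 = (0.0000,-0.7071,0.7071); lever o_n−o_3 = (3.0179,1.1589,2.5731)
cross product → J_v[:, 3] = (-2.6390,2.1340,2.1340)
J_ω[:, 3] = z_3
entry J[0][3] = -2.6390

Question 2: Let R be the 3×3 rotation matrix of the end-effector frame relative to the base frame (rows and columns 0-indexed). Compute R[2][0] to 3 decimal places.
0.787

End-effector x-axis (col 0 of R) = (-0.6124,0.0795,0.7866)
R[2][0] = 0.7866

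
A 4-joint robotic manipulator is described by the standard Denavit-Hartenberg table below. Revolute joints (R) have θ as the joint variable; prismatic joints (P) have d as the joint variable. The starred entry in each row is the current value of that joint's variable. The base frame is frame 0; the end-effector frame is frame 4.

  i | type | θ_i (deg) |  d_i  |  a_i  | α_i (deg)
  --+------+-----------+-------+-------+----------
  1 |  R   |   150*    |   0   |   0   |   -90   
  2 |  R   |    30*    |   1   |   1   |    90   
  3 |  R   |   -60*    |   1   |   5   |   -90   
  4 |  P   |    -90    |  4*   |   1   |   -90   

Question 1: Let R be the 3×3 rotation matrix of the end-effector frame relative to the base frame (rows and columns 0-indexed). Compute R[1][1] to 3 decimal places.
0.058

End-effector y-axis (col 1 of R) = (0.8995,0.0580,0.4330)
R[1][1] = 0.0580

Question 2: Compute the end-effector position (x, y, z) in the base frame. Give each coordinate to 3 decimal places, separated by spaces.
after link 1: o_1 = (0.0000, 0.0000, 0.0000)
after link 2: o_2 = (-1.2500, -0.4330, -0.5000)
after link 3: o_3 = (-1.3929, 4.6495, -0.8840)
after link 4: o_4 = (-5.4240, 4.6675, -1.7500)

-5.424 4.667 -1.750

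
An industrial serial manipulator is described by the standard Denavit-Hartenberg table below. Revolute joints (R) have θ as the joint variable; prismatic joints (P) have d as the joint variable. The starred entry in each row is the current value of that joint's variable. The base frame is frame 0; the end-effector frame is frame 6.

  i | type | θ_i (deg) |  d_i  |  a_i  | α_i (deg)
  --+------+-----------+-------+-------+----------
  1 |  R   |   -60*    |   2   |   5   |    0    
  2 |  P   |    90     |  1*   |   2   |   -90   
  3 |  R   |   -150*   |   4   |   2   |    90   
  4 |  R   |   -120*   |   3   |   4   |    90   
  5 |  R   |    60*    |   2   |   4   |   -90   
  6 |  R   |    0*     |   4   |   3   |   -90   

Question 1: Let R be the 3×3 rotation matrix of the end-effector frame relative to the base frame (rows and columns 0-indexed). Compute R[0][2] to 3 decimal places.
End-effector z-axis (col 2 of R) = (-0.3995,-0.8080,0.4330)
R[0][2] = -0.3995

-0.400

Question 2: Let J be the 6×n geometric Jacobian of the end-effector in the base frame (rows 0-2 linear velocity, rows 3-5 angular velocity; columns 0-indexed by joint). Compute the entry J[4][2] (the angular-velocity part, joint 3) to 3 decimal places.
0.866

axis z_2 = (-0.5000,0.8660,0.0000); lever o_n−o_2 = (-4.2300,-0.7046,-10.4551)
cross product → J_v[:, 2] = (-9.0544,-5.2276,4.0155)
J_ω[:, 2] = z_2
entry J[4][2] = 0.8660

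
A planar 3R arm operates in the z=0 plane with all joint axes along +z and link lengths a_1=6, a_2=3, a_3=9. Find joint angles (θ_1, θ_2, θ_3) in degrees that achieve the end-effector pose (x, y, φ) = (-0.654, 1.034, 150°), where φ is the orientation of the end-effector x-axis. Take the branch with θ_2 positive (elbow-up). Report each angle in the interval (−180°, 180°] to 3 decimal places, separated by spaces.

-45.001 60.007 134.994

wrist centre = target − a_3·(cos φ, sin φ) = (7.1402, -3.4660)
cos θ_2 = (62.9960−6²−3²)/(2·6·3) = 0.4999; θ_2 = 60.0073° (elbow-up)
β = atan2(-3.4660,7.1402) = -25.8928°; ψ = atan2(2.5983,7.4997) = 19.1087°
θ_1 = β − ψ = -45.0015°
θ_3 = φ − θ_1 − θ_2 = 134.9942° (wrapped to (-180°,180°])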